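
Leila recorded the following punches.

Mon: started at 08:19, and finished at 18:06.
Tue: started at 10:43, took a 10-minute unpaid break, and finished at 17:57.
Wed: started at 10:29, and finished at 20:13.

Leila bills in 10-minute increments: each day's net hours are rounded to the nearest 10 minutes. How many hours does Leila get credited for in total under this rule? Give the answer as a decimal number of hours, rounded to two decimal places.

Mon: 08:19–18:06 = 9 h 47 min → rounds to 9 h 50 min
Tue: 10:43–17:57 = 7 h 14 min − 10 min = 7 h 4 min → rounds to 7 h 0 min
Wed: 10:29–20:13 = 9 h 44 min → rounds to 9 h 40 min
Total credited: 26 h 30 min.

26.50 hours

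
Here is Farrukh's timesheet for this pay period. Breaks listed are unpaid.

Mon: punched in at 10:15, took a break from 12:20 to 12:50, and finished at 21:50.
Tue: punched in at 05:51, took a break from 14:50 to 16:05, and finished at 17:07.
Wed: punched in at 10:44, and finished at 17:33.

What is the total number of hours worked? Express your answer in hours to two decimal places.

Mon: 10:15–21:50 = 11 h 35 min; less 30 min break → 11 h 5 min
Tue: 05:51–17:07 = 11 h 16 min; less 75 min break → 10 h 1 min
Wed: 10:44–17:33 = 6 h 49 min
Total: 11 h 5 min + 10 h 1 min + 6 h 49 min = 27 h 55 min.

27.92 hours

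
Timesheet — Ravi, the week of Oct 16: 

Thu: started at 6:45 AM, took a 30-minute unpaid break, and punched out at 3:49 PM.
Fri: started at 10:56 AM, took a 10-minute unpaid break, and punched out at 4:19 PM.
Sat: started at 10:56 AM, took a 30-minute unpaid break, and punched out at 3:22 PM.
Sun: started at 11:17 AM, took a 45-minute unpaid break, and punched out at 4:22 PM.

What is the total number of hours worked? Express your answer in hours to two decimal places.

22.05 hours

Thu: 6:45 AM–3:49 PM = 9 h 4 min; less 30 min break → 8 h 34 min
Fri: 10:56 AM–4:19 PM = 5 h 23 min; less 10 min break → 5 h 13 min
Sat: 10:56 AM–3:22 PM = 4 h 26 min; less 30 min break → 3 h 56 min
Sun: 11:17 AM–4:22 PM = 5 h 5 min; less 45 min break → 4 h 20 min
Total: 8 h 34 min + 5 h 13 min + 3 h 56 min + 4 h 20 min = 22 h 3 min.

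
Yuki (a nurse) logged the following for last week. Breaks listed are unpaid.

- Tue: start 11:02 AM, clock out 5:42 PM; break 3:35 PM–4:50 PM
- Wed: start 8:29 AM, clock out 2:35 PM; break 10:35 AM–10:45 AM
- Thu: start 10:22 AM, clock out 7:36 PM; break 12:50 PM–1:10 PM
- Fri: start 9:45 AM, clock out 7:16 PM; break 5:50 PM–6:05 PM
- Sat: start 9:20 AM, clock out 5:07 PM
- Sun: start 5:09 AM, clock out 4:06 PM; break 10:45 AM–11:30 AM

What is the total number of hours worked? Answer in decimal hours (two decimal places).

47.50 hours

Tue: 11:02 AM–5:42 PM = 6 h 40 min; less 75 min break → 5 h 25 min
Wed: 8:29 AM–2:35 PM = 6 h 6 min; less 10 min break → 5 h 56 min
Thu: 10:22 AM–7:36 PM = 9 h 14 min; less 20 min break → 8 h 54 min
Fri: 9:45 AM–7:16 PM = 9 h 31 min; less 15 min break → 9 h 16 min
Sat: 9:20 AM–5:07 PM = 7 h 47 min
Sun: 5:09 AM–4:06 PM = 10 h 57 min; less 45 min break → 10 h 12 min
Total: 5 h 25 min + 5 h 56 min + 8 h 54 min + 9 h 16 min + 7 h 47 min + 10 h 12 min = 47 h 30 min.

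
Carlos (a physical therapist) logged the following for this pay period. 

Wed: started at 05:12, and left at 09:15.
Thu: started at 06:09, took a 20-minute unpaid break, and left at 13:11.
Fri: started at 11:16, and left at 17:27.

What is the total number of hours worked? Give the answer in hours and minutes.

16 h 56 min

Wed: 05:12–09:15 = 4 h 3 min
Thu: 06:09–13:11 = 7 h 2 min; less 20 min break → 6 h 42 min
Fri: 11:16–17:27 = 6 h 11 min
Total: 4 h 3 min + 6 h 42 min + 6 h 11 min = 16 h 56 min.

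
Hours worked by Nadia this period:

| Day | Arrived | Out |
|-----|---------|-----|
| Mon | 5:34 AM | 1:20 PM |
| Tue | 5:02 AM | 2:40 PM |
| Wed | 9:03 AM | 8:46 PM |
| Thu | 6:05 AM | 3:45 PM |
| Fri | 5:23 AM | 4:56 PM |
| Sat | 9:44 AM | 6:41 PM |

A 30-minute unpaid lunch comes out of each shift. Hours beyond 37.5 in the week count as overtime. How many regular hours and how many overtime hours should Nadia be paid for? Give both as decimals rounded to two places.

Mon: 5:34 AM–1:20 PM = 7 h 46 min; less 30 min break → 7 h 16 min
Tue: 5:02 AM–2:40 PM = 9 h 38 min; less 30 min break → 9 h 8 min
Wed: 9:03 AM–8:46 PM = 11 h 43 min; less 30 min break → 11 h 13 min
Thu: 6:05 AM–3:45 PM = 9 h 40 min; less 30 min break → 9 h 10 min
Fri: 5:23 AM–4:56 PM = 11 h 33 min; less 30 min break → 11 h 3 min
Sat: 9:44 AM–6:41 PM = 8 h 57 min; less 30 min break → 8 h 27 min
Total worked: 56 h 17 min = 56.28 h.
Threshold 37.5 h → overtime 18 h 47 min, regular 37 h 30 min.

Regular 37.50 hours, overtime 18.78 hours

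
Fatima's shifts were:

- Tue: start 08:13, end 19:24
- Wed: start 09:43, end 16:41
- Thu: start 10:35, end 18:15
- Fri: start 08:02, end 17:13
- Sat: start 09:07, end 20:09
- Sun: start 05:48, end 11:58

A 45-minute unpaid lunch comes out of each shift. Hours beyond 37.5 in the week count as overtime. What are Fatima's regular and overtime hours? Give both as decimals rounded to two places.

Regular 37.50 hours, overtime 10.20 hours

Tue: 08:13–19:24 = 11 h 11 min; less 45 min break → 10 h 26 min
Wed: 09:43–16:41 = 6 h 58 min; less 45 min break → 6 h 13 min
Thu: 10:35–18:15 = 7 h 40 min; less 45 min break → 6 h 55 min
Fri: 08:02–17:13 = 9 h 11 min; less 45 min break → 8 h 26 min
Sat: 09:07–20:09 = 11 h 2 min; less 45 min break → 10 h 17 min
Sun: 05:48–11:58 = 6 h 10 min; less 45 min break → 5 h 25 min
Total worked: 47 h 42 min = 47.70 h.
Threshold 37.5 h → overtime 10 h 12 min, regular 37 h 30 min.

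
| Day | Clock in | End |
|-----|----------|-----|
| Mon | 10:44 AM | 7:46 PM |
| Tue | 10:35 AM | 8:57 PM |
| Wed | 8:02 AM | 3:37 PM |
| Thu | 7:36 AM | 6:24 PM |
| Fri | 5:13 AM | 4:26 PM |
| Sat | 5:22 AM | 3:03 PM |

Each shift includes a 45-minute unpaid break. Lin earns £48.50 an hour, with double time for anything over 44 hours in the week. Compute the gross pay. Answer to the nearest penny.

Mon: 10:44 AM–7:46 PM = 9 h 2 min; less 45 min break → 8 h 17 min
Tue: 10:35 AM–8:57 PM = 10 h 22 min; less 45 min break → 9 h 37 min
Wed: 8:02 AM–3:37 PM = 7 h 35 min; less 45 min break → 6 h 50 min
Thu: 7:36 AM–6:24 PM = 10 h 48 min; less 45 min break → 10 h 3 min
Fri: 5:13 AM–4:26 PM = 11 h 13 min; less 45 min break → 10 h 28 min
Sat: 5:22 AM–3:03 PM = 9 h 41 min; less 45 min break → 8 h 56 min
Total worked: 54 h 11 min = 3251 min.
Regular 44 h 0 min = 2640 min at £48.50/h; overtime 10 h 11 min = 611 min at £97.00/h.
Pay = (2640 × £48.50 + 611 × £97.00) ÷ 60 = £3121.78.

£3121.78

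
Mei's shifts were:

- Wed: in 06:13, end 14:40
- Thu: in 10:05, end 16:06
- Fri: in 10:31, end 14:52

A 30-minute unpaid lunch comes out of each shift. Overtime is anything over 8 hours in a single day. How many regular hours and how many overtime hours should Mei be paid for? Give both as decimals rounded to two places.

Regular 17.32 hours, overtime 0.00 hours

Wed: 06:13–14:40 = 8 h 27 min; less 30 min break → 7 h 57 min
Thu: 10:05–16:06 = 6 h 1 min; less 30 min break → 5 h 31 min
Fri: 10:31–14:52 = 4 h 21 min; less 30 min break → 3 h 51 min
Wed reg 7 h 57 min / OT 0 h 0 min; Thu reg 5 h 31 min / OT 0 h 0 min; Fri reg 3 h 51 min / OT 0 h 0 min.
Totals: regular 17 h 19 min, overtime 0 h 0 min.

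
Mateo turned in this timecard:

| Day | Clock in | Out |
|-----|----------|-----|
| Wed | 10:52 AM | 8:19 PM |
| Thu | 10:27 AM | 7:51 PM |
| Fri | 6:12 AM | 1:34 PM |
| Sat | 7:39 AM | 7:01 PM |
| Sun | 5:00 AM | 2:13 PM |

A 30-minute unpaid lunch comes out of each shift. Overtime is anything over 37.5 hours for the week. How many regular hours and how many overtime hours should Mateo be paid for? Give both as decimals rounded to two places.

Wed: 10:52 AM–8:19 PM = 9 h 27 min; less 30 min break → 8 h 57 min
Thu: 10:27 AM–7:51 PM = 9 h 24 min; less 30 min break → 8 h 54 min
Fri: 6:12 AM–1:34 PM = 7 h 22 min; less 30 min break → 6 h 52 min
Sat: 7:39 AM–7:01 PM = 11 h 22 min; less 30 min break → 10 h 52 min
Sun: 5:00 AM–2:13 PM = 9 h 13 min; less 30 min break → 8 h 43 min
Total worked: 44 h 18 min = 44.30 h.
Threshold 37.5 h → overtime 6 h 48 min, regular 37 h 30 min.

Regular 37.50 hours, overtime 6.80 hours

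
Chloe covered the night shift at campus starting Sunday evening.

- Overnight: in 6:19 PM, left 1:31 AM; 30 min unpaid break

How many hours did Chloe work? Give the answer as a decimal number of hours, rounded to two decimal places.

Overnight: 6:19 PM → midnight = 5 h 41 min; midnight → 1:31 AM = 1 h 31 min; span 7 h 12 min; less 30 min break → 6 h 42 min

6.70 hours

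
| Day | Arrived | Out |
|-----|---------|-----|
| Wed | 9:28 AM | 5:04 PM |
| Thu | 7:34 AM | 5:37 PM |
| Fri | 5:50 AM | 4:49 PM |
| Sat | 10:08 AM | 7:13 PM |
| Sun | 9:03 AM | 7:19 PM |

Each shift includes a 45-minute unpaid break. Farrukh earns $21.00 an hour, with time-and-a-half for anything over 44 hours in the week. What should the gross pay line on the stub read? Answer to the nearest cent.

Wed: 9:28 AM–5:04 PM = 7 h 36 min; less 45 min break → 6 h 51 min
Thu: 7:34 AM–5:37 PM = 10 h 3 min; less 45 min break → 9 h 18 min
Fri: 5:50 AM–4:49 PM = 10 h 59 min; less 45 min break → 10 h 14 min
Sat: 10:08 AM–7:13 PM = 9 h 5 min; less 45 min break → 8 h 20 min
Sun: 9:03 AM–7:19 PM = 10 h 16 min; less 45 min break → 9 h 31 min
Total worked: 44 h 14 min = 2654 min.
Regular 44 h 0 min = 2640 min at $21.00/h; overtime 0 h 14 min = 14 min at $31.50/h.
Pay = (2640 × $21.00 + 14 × $31.50) ÷ 60 = $931.35.

$931.35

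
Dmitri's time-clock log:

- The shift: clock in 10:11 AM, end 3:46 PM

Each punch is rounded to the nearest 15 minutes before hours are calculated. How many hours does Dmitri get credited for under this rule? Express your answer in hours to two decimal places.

The shift: in 10:11 AM→10:15 AM, out 3:46 PM→3:45 PM; 5 h 30 min

5.50 hours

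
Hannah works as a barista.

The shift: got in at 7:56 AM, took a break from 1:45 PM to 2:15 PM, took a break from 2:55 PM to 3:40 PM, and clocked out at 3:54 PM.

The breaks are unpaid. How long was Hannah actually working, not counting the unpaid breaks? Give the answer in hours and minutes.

6 h 43 min

The shift: 7:56 AM–3:54 PM = 7 h 58 min; less 75 min break → 6 h 43 min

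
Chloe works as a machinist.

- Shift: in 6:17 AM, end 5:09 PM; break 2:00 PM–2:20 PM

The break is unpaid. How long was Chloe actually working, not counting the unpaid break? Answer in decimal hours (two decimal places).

10.53 hours

Shift: 6:17 AM–5:09 PM = 10 h 52 min; less 20 min break → 10 h 32 min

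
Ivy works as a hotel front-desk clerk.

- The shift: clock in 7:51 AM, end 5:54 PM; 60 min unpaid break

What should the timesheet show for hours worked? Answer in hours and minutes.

9 h 3 min

The shift: 7:51 AM–5:54 PM = 10 h 3 min; less 60 min break → 9 h 3 min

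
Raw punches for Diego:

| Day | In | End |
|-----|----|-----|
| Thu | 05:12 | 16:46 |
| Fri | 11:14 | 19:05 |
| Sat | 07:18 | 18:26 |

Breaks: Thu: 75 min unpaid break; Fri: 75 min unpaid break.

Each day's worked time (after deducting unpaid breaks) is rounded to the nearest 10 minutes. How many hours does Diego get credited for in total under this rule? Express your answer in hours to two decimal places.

28.17 hours

Thu: 05:12–16:46 = 11 h 34 min − 75 min = 10 h 19 min → rounds to 10 h 20 min
Fri: 11:14–19:05 = 7 h 51 min − 75 min = 6 h 36 min → rounds to 6 h 40 min
Sat: 07:18–18:26 = 11 h 8 min → rounds to 11 h 10 min
Total credited: 28 h 10 min.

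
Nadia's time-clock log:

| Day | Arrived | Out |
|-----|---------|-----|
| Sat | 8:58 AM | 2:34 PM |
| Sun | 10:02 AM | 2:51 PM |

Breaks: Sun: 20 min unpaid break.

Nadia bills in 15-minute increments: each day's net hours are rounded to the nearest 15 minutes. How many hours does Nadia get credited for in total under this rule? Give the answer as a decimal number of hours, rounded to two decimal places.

10.00 hours

Sat: 8:58 AM–2:34 PM = 5 h 36 min → rounds to 5 h 30 min
Sun: 10:02 AM–2:51 PM = 4 h 49 min − 20 min = 4 h 29 min → rounds to 4 h 30 min
Total credited: 10 h 0 min.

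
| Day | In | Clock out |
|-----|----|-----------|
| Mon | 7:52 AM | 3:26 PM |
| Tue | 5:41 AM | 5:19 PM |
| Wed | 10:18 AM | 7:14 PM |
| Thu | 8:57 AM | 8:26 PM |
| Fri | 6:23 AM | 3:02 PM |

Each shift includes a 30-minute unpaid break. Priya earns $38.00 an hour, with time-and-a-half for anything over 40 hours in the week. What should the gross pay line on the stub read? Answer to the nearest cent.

Mon: 7:52 AM–3:26 PM = 7 h 34 min; less 30 min break → 7 h 4 min
Tue: 5:41 AM–5:19 PM = 11 h 38 min; less 30 min break → 11 h 8 min
Wed: 10:18 AM–7:14 PM = 8 h 56 min; less 30 min break → 8 h 26 min
Thu: 8:57 AM–8:26 PM = 11 h 29 min; less 30 min break → 10 h 59 min
Fri: 6:23 AM–3:02 PM = 8 h 39 min; less 30 min break → 8 h 9 min
Total worked: 45 h 46 min = 2746 min.
Regular 40 h 0 min = 2400 min at $38.00/h; overtime 5 h 46 min = 346 min at $57.00/h.
Pay = (2400 × $38.00 + 346 × $57.00) ÷ 60 = $1848.70.

$1848.70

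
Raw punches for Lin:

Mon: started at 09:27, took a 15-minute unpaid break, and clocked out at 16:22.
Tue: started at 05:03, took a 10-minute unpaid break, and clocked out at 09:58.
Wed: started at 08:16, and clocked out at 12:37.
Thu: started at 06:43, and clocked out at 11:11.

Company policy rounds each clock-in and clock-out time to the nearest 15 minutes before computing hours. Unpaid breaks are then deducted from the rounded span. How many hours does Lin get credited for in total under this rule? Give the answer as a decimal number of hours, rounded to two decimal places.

20.08 hours

Mon: in 09:27→09:30, out 16:22→16:15; 6 h 45 min − 15 min = 6 h 30 min
Tue: in 05:03→05:00, out 09:58→10:00; 5 h 0 min − 10 min = 4 h 50 min
Wed: in 08:16→08:15, out 12:37→12:30; 4 h 15 min
Thu: in 06:43→06:45, out 11:11→11:15; 4 h 30 min
Total credited: 20 h 5 min.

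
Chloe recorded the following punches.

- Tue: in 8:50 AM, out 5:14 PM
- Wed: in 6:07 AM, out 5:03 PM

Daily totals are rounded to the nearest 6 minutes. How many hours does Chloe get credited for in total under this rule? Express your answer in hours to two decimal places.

19.30 hours

Tue: 8:50 AM–5:14 PM = 8 h 24 min → rounds to 8 h 24 min
Wed: 6:07 AM–5:03 PM = 10 h 56 min → rounds to 10 h 54 min
Total credited: 19 h 18 min.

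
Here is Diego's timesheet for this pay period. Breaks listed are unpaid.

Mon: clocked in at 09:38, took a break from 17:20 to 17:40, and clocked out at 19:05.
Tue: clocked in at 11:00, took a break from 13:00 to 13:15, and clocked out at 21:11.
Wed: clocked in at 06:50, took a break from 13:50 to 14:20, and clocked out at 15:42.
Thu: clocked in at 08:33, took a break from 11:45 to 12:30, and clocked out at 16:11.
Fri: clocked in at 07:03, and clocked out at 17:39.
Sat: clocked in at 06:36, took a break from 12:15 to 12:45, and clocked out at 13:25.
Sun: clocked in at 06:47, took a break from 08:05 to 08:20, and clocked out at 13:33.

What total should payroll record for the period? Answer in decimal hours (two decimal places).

Mon: 09:38–19:05 = 9 h 27 min; less 20 min break → 9 h 7 min
Tue: 11:00–21:11 = 10 h 11 min; less 15 min break → 9 h 56 min
Wed: 06:50–15:42 = 8 h 52 min; less 30 min break → 8 h 22 min
Thu: 08:33–16:11 = 7 h 38 min; less 45 min break → 6 h 53 min
Fri: 07:03–17:39 = 10 h 36 min
Sat: 06:36–13:25 = 6 h 49 min; less 30 min break → 6 h 19 min
Sun: 06:47–13:33 = 6 h 46 min; less 15 min break → 6 h 31 min
Total: 9 h 7 min + 9 h 56 min + 8 h 22 min + 6 h 53 min + 10 h 36 min + 6 h 19 min + 6 h 31 min = 57 h 44 min.

57.73 hours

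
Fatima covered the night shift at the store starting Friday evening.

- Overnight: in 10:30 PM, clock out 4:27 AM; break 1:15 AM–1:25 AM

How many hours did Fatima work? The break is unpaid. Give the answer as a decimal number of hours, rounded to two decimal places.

5.78 hours

Overnight: 10:30 PM → midnight = 1 h 30 min; midnight → 4:27 AM = 4 h 27 min; span 5 h 57 min; less 10 min break → 5 h 47 min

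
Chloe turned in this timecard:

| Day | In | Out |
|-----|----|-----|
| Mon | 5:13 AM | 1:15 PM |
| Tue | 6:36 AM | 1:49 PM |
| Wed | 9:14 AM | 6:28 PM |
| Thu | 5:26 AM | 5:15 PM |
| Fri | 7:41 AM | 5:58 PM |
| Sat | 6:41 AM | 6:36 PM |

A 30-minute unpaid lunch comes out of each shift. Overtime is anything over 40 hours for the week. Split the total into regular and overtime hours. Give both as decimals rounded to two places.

Mon: 5:13 AM–1:15 PM = 8 h 2 min; less 30 min break → 7 h 32 min
Tue: 6:36 AM–1:49 PM = 7 h 13 min; less 30 min break → 6 h 43 min
Wed: 9:14 AM–6:28 PM = 9 h 14 min; less 30 min break → 8 h 44 min
Thu: 5:26 AM–5:15 PM = 11 h 49 min; less 30 min break → 11 h 19 min
Fri: 7:41 AM–5:58 PM = 10 h 17 min; less 30 min break → 9 h 47 min
Sat: 6:41 AM–6:36 PM = 11 h 55 min; less 30 min break → 11 h 25 min
Total worked: 55 h 30 min = 55.50 h.
Threshold 40 h → overtime 15 h 30 min, regular 40 h 0 min.

Regular 40.00 hours, overtime 15.50 hours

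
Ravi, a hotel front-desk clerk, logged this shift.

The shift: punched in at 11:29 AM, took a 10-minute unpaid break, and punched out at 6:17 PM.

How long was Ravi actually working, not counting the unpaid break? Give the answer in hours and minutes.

The shift: 11:29 AM–6:17 PM = 6 h 48 min; less 10 min break → 6 h 38 min

6 h 38 min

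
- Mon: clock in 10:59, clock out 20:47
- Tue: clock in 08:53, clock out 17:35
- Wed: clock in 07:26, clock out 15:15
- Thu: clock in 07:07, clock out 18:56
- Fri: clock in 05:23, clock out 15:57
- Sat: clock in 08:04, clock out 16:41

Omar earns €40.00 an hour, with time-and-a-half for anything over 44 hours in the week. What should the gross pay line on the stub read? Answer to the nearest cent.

€2559.00

Mon: 10:59–20:47 = 9 h 48 min
Tue: 08:53–17:35 = 8 h 42 min
Wed: 07:26–15:15 = 7 h 49 min
Thu: 07:07–18:56 = 11 h 49 min
Fri: 05:23–15:57 = 10 h 34 min
Sat: 08:04–16:41 = 8 h 37 min
Total worked: 57 h 19 min = 3439 min.
Regular 44 h 0 min = 2640 min at €40.00/h; overtime 13 h 19 min = 799 min at €60.00/h.
Pay = (2640 × €40.00 + 799 × €60.00) ÷ 60 = €2559.00.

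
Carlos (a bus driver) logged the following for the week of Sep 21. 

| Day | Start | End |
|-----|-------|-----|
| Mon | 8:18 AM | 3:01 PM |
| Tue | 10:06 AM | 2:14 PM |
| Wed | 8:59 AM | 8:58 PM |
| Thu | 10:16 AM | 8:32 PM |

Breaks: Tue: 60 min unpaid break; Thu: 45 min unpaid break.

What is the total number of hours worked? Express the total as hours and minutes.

Mon: 8:18 AM–3:01 PM = 6 h 43 min
Tue: 10:06 AM–2:14 PM = 4 h 8 min; less 60 min break → 3 h 8 min
Wed: 8:59 AM–8:58 PM = 11 h 59 min
Thu: 10:16 AM–8:32 PM = 10 h 16 min; less 45 min break → 9 h 31 min
Total: 6 h 43 min + 3 h 8 min + 11 h 59 min + 9 h 31 min = 31 h 21 min.

31 h 21 min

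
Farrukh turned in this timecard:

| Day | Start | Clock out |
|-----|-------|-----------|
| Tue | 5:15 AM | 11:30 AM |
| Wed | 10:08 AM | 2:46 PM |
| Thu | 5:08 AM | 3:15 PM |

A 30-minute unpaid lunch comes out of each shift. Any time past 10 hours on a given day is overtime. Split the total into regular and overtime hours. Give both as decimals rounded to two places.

Tue: 5:15 AM–11:30 AM = 6 h 15 min; less 30 min break → 5 h 45 min
Wed: 10:08 AM–2:46 PM = 4 h 38 min; less 30 min break → 4 h 8 min
Thu: 5:08 AM–3:15 PM = 10 h 7 min; less 30 min break → 9 h 37 min
Tue reg 5 h 45 min / OT 0 h 0 min; Wed reg 4 h 8 min / OT 0 h 0 min; Thu reg 9 h 37 min / OT 0 h 0 min.
Totals: regular 19 h 30 min, overtime 0 h 0 min.

Regular 19.50 hours, overtime 0.00 hours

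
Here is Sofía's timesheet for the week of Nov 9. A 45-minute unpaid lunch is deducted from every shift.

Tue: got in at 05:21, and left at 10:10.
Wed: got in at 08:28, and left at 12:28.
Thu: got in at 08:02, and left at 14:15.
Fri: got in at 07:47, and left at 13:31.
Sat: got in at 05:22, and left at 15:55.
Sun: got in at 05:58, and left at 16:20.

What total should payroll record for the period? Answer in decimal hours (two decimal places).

37.18 hours

Tue: 05:21–10:10 = 4 h 49 min; less 45 min break → 4 h 4 min
Wed: 08:28–12:28 = 4 h 0 min; less 45 min break → 3 h 15 min
Thu: 08:02–14:15 = 6 h 13 min; less 45 min break → 5 h 28 min
Fri: 07:47–13:31 = 5 h 44 min; less 45 min break → 4 h 59 min
Sat: 05:22–15:55 = 10 h 33 min; less 45 min break → 9 h 48 min
Sun: 05:58–16:20 = 10 h 22 min; less 45 min break → 9 h 37 min
Total: 4 h 4 min + 3 h 15 min + 5 h 28 min + 4 h 59 min + 9 h 48 min + 9 h 37 min = 37 h 11 min.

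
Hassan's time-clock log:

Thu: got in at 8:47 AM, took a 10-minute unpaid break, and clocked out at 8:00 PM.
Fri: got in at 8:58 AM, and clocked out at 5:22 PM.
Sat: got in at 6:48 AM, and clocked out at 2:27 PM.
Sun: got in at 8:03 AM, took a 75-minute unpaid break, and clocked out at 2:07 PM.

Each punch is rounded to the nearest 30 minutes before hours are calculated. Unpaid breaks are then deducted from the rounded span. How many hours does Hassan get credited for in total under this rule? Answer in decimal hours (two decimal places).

31.58 hours

Thu: in 8:47 AM→9:00 AM, out 8:00 PM→8:00 PM; 11 h 0 min − 10 min = 10 h 50 min
Fri: in 8:58 AM→9:00 AM, out 5:22 PM→5:30 PM; 8 h 30 min
Sat: in 6:48 AM→7:00 AM, out 2:27 PM→2:30 PM; 7 h 30 min
Sun: in 8:03 AM→8:00 AM, out 2:07 PM→2:00 PM; 6 h 0 min − 75 min = 4 h 45 min
Total credited: 31 h 35 min.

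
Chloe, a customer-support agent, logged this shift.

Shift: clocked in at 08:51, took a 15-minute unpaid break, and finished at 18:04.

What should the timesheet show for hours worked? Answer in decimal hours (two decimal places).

Shift: 08:51–18:04 = 9 h 13 min; less 15 min break → 8 h 58 min

8.97 hours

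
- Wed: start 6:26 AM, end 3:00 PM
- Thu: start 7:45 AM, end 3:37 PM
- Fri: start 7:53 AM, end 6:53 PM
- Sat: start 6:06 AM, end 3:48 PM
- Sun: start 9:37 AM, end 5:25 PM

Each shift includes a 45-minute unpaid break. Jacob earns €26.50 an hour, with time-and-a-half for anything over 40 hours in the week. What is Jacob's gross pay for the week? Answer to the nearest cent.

€1107.04

Wed: 6:26 AM–3:00 PM = 8 h 34 min; less 45 min break → 7 h 49 min
Thu: 7:45 AM–3:37 PM = 7 h 52 min; less 45 min break → 7 h 7 min
Fri: 7:53 AM–6:53 PM = 11 h 0 min; less 45 min break → 10 h 15 min
Sat: 6:06 AM–3:48 PM = 9 h 42 min; less 45 min break → 8 h 57 min
Sun: 9:37 AM–5:25 PM = 7 h 48 min; less 45 min break → 7 h 3 min
Total worked: 41 h 11 min = 2471 min.
Regular 40 h 0 min = 2400 min at €26.50/h; overtime 1 h 11 min = 71 min at €39.75/h.
Pay = (2400 × €26.50 + 71 × €39.75) ÷ 60 = €1107.04.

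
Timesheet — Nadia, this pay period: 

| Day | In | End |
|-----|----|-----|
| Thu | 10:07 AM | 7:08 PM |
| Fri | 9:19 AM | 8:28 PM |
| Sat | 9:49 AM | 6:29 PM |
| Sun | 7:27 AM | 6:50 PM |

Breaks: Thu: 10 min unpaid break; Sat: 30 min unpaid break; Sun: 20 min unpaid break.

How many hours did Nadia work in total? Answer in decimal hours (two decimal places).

Thu: 10:07 AM–7:08 PM = 9 h 1 min; less 10 min break → 8 h 51 min
Fri: 9:19 AM–8:28 PM = 11 h 9 min
Sat: 9:49 AM–6:29 PM = 8 h 40 min; less 30 min break → 8 h 10 min
Sun: 7:27 AM–6:50 PM = 11 h 23 min; less 20 min break → 11 h 3 min
Total: 8 h 51 min + 11 h 9 min + 8 h 10 min + 11 h 3 min = 39 h 13 min.

39.22 hours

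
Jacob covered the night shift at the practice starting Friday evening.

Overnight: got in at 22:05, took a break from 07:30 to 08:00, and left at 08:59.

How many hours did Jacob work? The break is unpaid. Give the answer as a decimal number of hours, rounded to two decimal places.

10.40 hours

Overnight: 22:05 → midnight = 1 h 55 min; midnight → 08:59 = 8 h 59 min; span 10 h 54 min; less 30 min break → 10 h 24 min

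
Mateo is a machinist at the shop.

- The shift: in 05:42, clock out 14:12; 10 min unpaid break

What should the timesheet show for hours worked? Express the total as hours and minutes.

The shift: 05:42–14:12 = 8 h 30 min; less 10 min break → 8 h 20 min

8 h 20 min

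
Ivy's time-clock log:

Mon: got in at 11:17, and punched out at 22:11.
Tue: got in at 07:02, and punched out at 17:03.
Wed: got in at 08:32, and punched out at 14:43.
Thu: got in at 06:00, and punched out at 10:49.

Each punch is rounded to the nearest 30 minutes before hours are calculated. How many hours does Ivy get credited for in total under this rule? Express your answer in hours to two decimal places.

31.50 hours

Mon: in 11:17→11:30, out 22:11→22:00; 10 h 30 min
Tue: in 07:02→07:00, out 17:03→17:00; 10 h 0 min
Wed: in 08:32→08:30, out 14:43→14:30; 6 h 0 min
Thu: in 06:00→06:00, out 10:49→11:00; 5 h 0 min
Total credited: 31 h 30 min.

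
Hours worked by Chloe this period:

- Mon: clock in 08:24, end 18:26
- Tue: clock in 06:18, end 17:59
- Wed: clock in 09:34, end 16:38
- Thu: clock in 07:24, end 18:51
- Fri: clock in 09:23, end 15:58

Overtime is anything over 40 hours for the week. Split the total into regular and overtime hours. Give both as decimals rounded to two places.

Regular 40.00 hours, overtime 6.82 hours

Mon: 08:24–18:26 = 10 h 2 min
Tue: 06:18–17:59 = 11 h 41 min
Wed: 09:34–16:38 = 7 h 4 min
Thu: 07:24–18:51 = 11 h 27 min
Fri: 09:23–15:58 = 6 h 35 min
Total worked: 46 h 49 min = 46.82 h.
Threshold 40 h → overtime 6 h 49 min, regular 40 h 0 min.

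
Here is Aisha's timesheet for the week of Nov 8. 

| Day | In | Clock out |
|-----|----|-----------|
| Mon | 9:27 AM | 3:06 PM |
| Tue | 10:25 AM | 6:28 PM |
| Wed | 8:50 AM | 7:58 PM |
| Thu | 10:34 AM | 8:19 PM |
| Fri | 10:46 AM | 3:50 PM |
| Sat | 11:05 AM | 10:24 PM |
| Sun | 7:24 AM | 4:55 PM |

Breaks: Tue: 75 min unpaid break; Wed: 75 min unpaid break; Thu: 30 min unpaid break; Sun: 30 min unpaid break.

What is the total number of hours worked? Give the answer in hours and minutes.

56 h 59 min

Mon: 9:27 AM–3:06 PM = 5 h 39 min
Tue: 10:25 AM–6:28 PM = 8 h 3 min; less 75 min break → 6 h 48 min
Wed: 8:50 AM–7:58 PM = 11 h 8 min; less 75 min break → 9 h 53 min
Thu: 10:34 AM–8:19 PM = 9 h 45 min; less 30 min break → 9 h 15 min
Fri: 10:46 AM–3:50 PM = 5 h 4 min
Sat: 11:05 AM–10:24 PM = 11 h 19 min
Sun: 7:24 AM–4:55 PM = 9 h 31 min; less 30 min break → 9 h 1 min
Total: 5 h 39 min + 6 h 48 min + 9 h 53 min + 9 h 15 min + 5 h 4 min + 11 h 19 min + 9 h 1 min = 56 h 59 min.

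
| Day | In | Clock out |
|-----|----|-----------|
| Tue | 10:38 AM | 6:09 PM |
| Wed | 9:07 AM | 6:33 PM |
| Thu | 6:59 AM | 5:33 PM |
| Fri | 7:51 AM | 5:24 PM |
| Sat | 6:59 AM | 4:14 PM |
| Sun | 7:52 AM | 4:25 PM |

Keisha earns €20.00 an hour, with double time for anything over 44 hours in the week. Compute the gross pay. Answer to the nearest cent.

Tue: 10:38 AM–6:09 PM = 7 h 31 min
Wed: 9:07 AM–6:33 PM = 9 h 26 min
Thu: 6:59 AM–5:33 PM = 10 h 34 min
Fri: 7:51 AM–5:24 PM = 9 h 33 min
Sat: 6:59 AM–4:14 PM = 9 h 15 min
Sun: 7:52 AM–4:25 PM = 8 h 33 min
Total worked: 54 h 52 min = 3292 min.
Regular 44 h 0 min = 2640 min at €20.00/h; overtime 10 h 52 min = 652 min at €40.00/h.
Pay = (2640 × €20.00 + 652 × €40.00) ÷ 60 = €1314.67.

€1314.67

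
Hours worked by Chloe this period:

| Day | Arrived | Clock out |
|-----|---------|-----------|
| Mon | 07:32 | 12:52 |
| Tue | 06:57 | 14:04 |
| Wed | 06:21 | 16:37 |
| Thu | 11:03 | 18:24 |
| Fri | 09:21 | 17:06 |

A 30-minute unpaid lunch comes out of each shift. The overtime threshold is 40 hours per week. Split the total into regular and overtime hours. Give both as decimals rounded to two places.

Regular 35.32 hours, overtime 0.00 hours

Mon: 07:32–12:52 = 5 h 20 min; less 30 min break → 4 h 50 min
Tue: 06:57–14:04 = 7 h 7 min; less 30 min break → 6 h 37 min
Wed: 06:21–16:37 = 10 h 16 min; less 30 min break → 9 h 46 min
Thu: 11:03–18:24 = 7 h 21 min; less 30 min break → 6 h 51 min
Fri: 09:21–17:06 = 7 h 45 min; less 30 min break → 7 h 15 min
Total worked: 35 h 19 min = 35.32 h.
Threshold 40 h → overtime 0 h 0 min, regular 35 h 19 min.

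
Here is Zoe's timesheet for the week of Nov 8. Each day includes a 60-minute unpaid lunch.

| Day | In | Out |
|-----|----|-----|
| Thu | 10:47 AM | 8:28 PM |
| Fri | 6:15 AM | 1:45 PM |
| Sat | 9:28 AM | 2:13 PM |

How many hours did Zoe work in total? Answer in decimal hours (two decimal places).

Thu: 10:47 AM–8:28 PM = 9 h 41 min; less 60 min break → 8 h 41 min
Fri: 6:15 AM–1:45 PM = 7 h 30 min; less 60 min break → 6 h 30 min
Sat: 9:28 AM–2:13 PM = 4 h 45 min; less 60 min break → 3 h 45 min
Total: 8 h 41 min + 6 h 30 min + 3 h 45 min = 18 h 56 min.

18.93 hours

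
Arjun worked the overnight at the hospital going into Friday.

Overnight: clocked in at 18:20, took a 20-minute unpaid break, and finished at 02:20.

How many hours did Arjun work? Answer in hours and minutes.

Overnight: 18:20 → midnight = 5 h 40 min; midnight → 02:20 = 2 h 20 min; span 8 h 0 min; less 20 min break → 7 h 40 min

7 h 40 min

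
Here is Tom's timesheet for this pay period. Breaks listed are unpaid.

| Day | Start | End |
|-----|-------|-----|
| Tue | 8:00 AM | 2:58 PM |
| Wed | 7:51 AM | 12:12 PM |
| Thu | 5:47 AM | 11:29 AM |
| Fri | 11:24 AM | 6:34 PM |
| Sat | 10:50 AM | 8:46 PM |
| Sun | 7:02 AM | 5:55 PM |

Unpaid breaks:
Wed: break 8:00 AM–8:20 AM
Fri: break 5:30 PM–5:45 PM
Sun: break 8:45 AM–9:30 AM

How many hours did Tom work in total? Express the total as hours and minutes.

Tue: 8:00 AM–2:58 PM = 6 h 58 min
Wed: 7:51 AM–12:12 PM = 4 h 21 min; less 20 min break → 4 h 1 min
Thu: 5:47 AM–11:29 AM = 5 h 42 min
Fri: 11:24 AM–6:34 PM = 7 h 10 min; less 15 min break → 6 h 55 min
Sat: 10:50 AM–8:46 PM = 9 h 56 min
Sun: 7:02 AM–5:55 PM = 10 h 53 min; less 45 min break → 10 h 8 min
Total: 6 h 58 min + 4 h 1 min + 5 h 42 min + 6 h 55 min + 9 h 56 min + 10 h 8 min = 43 h 40 min.

43 h 40 min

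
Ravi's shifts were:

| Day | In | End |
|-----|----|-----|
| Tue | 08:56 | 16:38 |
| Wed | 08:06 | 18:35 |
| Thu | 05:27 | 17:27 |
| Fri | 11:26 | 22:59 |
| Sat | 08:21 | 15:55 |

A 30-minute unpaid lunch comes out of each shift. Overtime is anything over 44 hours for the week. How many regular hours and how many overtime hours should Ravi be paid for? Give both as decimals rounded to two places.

Regular 44.00 hours, overtime 2.80 hours

Tue: 08:56–16:38 = 7 h 42 min; less 30 min break → 7 h 12 min
Wed: 08:06–18:35 = 10 h 29 min; less 30 min break → 9 h 59 min
Thu: 05:27–17:27 = 12 h 0 min; less 30 min break → 11 h 30 min
Fri: 11:26–22:59 = 11 h 33 min; less 30 min break → 11 h 3 min
Sat: 08:21–15:55 = 7 h 34 min; less 30 min break → 7 h 4 min
Total worked: 46 h 48 min = 46.80 h.
Threshold 44 h → overtime 2 h 48 min, regular 44 h 0 min.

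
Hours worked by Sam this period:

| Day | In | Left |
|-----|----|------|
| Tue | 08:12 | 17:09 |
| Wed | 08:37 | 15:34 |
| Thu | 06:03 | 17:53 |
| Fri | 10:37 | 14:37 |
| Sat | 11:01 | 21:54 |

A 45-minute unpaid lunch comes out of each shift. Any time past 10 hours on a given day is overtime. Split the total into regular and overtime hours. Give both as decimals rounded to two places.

Tue: 08:12–17:09 = 8 h 57 min; less 45 min break → 8 h 12 min
Wed: 08:37–15:34 = 6 h 57 min; less 45 min break → 6 h 12 min
Thu: 06:03–17:53 = 11 h 50 min; less 45 min break → 11 h 5 min
Fri: 10:37–14:37 = 4 h 0 min; less 45 min break → 3 h 15 min
Sat: 11:01–21:54 = 10 h 53 min; less 45 min break → 10 h 8 min
Tue reg 8 h 12 min / OT 0 h 0 min; Wed reg 6 h 12 min / OT 0 h 0 min; Thu reg 10 h 0 min / OT 1 h 5 min; Fri reg 3 h 15 min / OT 0 h 0 min; Sat reg 10 h 0 min / OT 0 h 8 min.
Totals: regular 37 h 39 min, overtime 1 h 13 min.

Regular 37.65 hours, overtime 1.22 hours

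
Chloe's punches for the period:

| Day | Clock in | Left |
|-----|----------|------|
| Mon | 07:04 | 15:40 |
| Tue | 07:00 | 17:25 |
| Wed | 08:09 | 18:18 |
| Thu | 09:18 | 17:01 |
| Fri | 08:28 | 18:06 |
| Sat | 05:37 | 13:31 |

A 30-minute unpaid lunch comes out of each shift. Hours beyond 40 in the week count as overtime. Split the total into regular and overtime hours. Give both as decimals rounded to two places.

Mon: 07:04–15:40 = 8 h 36 min; less 30 min break → 8 h 6 min
Tue: 07:00–17:25 = 10 h 25 min; less 30 min break → 9 h 55 min
Wed: 08:09–18:18 = 10 h 9 min; less 30 min break → 9 h 39 min
Thu: 09:18–17:01 = 7 h 43 min; less 30 min break → 7 h 13 min
Fri: 08:28–18:06 = 9 h 38 min; less 30 min break → 9 h 8 min
Sat: 05:37–13:31 = 7 h 54 min; less 30 min break → 7 h 24 min
Total worked: 51 h 25 min = 51.42 h.
Threshold 40 h → overtime 11 h 25 min, regular 40 h 0 min.

Regular 40.00 hours, overtime 11.42 hours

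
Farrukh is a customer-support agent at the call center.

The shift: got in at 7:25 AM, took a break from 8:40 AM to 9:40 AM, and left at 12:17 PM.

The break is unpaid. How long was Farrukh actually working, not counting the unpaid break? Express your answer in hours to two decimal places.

3.87 hours

The shift: 7:25 AM–12:17 PM = 4 h 52 min; less 60 min break → 3 h 52 min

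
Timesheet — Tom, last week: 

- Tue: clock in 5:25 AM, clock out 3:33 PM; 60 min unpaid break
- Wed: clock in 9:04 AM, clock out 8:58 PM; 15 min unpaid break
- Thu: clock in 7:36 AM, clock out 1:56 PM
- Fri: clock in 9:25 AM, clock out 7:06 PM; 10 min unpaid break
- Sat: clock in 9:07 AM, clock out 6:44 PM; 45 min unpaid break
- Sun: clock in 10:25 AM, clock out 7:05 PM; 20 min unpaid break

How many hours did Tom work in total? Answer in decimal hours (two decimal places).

Tue: 5:25 AM–3:33 PM = 10 h 8 min; less 60 min break → 9 h 8 min
Wed: 9:04 AM–8:58 PM = 11 h 54 min; less 15 min break → 11 h 39 min
Thu: 7:36 AM–1:56 PM = 6 h 20 min
Fri: 9:25 AM–7:06 PM = 9 h 41 min; less 10 min break → 9 h 31 min
Sat: 9:07 AM–6:44 PM = 9 h 37 min; less 45 min break → 8 h 52 min
Sun: 10:25 AM–7:05 PM = 8 h 40 min; less 20 min break → 8 h 20 min
Total: 9 h 8 min + 11 h 39 min + 6 h 20 min + 9 h 31 min + 8 h 52 min + 8 h 20 min = 53 h 50 min.

53.83 hours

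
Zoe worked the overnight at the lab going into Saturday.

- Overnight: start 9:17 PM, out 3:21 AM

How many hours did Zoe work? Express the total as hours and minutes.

6 h 4 min

Overnight: 9:17 PM → midnight = 2 h 43 min; midnight → 3:21 AM = 3 h 21 min; span 6 h 4 min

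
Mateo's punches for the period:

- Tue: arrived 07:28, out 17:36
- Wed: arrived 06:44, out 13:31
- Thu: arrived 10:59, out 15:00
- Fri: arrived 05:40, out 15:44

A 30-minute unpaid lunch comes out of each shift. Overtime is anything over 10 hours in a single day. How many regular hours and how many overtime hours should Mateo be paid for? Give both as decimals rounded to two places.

Regular 29.00 hours, overtime 0.00 hours

Tue: 07:28–17:36 = 10 h 8 min; less 30 min break → 9 h 38 min
Wed: 06:44–13:31 = 6 h 47 min; less 30 min break → 6 h 17 min
Thu: 10:59–15:00 = 4 h 1 min; less 30 min break → 3 h 31 min
Fri: 05:40–15:44 = 10 h 4 min; less 30 min break → 9 h 34 min
Tue reg 9 h 38 min / OT 0 h 0 min; Wed reg 6 h 17 min / OT 0 h 0 min; Thu reg 3 h 31 min / OT 0 h 0 min; Fri reg 9 h 34 min / OT 0 h 0 min.
Totals: regular 29 h 0 min, overtime 0 h 0 min.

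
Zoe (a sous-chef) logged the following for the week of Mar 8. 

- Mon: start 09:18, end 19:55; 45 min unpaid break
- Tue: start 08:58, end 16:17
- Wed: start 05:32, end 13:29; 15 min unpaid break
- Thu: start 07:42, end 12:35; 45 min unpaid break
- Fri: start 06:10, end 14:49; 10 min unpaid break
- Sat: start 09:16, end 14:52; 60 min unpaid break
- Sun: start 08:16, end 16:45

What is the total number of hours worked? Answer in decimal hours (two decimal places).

Mon: 09:18–19:55 = 10 h 37 min; less 45 min break → 9 h 52 min
Tue: 08:58–16:17 = 7 h 19 min
Wed: 05:32–13:29 = 7 h 57 min; less 15 min break → 7 h 42 min
Thu: 07:42–12:35 = 4 h 53 min; less 45 min break → 4 h 8 min
Fri: 06:10–14:49 = 8 h 39 min; less 10 min break → 8 h 29 min
Sat: 09:16–14:52 = 5 h 36 min; less 60 min break → 4 h 36 min
Sun: 08:16–16:45 = 8 h 29 min
Total: 9 h 52 min + 7 h 19 min + 7 h 42 min + 4 h 8 min + 8 h 29 min + 4 h 36 min + 8 h 29 min = 50 h 35 min.

50.58 hours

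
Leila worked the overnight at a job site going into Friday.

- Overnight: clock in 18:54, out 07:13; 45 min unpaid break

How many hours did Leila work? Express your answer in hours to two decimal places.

11.57 hours

Overnight: 18:54 → midnight = 5 h 6 min; midnight → 07:13 = 7 h 13 min; span 12 h 19 min; less 45 min break → 11 h 34 min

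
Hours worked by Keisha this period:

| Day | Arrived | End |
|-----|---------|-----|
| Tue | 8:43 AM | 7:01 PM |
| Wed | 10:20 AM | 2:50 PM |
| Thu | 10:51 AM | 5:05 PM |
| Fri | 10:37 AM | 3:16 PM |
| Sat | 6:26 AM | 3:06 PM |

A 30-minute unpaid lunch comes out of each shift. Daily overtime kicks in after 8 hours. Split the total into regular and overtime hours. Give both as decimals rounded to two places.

Regular 29.88 hours, overtime 1.97 hours

Tue: 8:43 AM–7:01 PM = 10 h 18 min; less 30 min break → 9 h 48 min
Wed: 10:20 AM–2:50 PM = 4 h 30 min; less 30 min break → 4 h 0 min
Thu: 10:51 AM–5:05 PM = 6 h 14 min; less 30 min break → 5 h 44 min
Fri: 10:37 AM–3:16 PM = 4 h 39 min; less 30 min break → 4 h 9 min
Sat: 6:26 AM–3:06 PM = 8 h 40 min; less 30 min break → 8 h 10 min
Tue reg 8 h 0 min / OT 1 h 48 min; Wed reg 4 h 0 min / OT 0 h 0 min; Thu reg 5 h 44 min / OT 0 h 0 min; Fri reg 4 h 9 min / OT 0 h 0 min; Sat reg 8 h 0 min / OT 0 h 10 min.
Totals: regular 29 h 53 min, overtime 1 h 58 min.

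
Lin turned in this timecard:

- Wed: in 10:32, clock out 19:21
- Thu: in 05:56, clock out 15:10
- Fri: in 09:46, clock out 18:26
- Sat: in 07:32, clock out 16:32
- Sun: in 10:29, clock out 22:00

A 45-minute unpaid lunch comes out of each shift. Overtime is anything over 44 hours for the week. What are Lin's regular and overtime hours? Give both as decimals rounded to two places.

Wed: 10:32–19:21 = 8 h 49 min; less 45 min break → 8 h 4 min
Thu: 05:56–15:10 = 9 h 14 min; less 45 min break → 8 h 29 min
Fri: 09:46–18:26 = 8 h 40 min; less 45 min break → 7 h 55 min
Sat: 07:32–16:32 = 9 h 0 min; less 45 min break → 8 h 15 min
Sun: 10:29–22:00 = 11 h 31 min; less 45 min break → 10 h 46 min
Total worked: 43 h 29 min = 43.48 h.
Threshold 44 h → overtime 0 h 0 min, regular 43 h 29 min.

Regular 43.48 hours, overtime 0.00 hours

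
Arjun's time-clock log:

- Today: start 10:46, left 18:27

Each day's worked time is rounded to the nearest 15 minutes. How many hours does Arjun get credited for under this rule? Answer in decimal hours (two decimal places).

Today: 10:46–18:27 = 7 h 41 min → rounds to 7 h 45 min

7.75 hours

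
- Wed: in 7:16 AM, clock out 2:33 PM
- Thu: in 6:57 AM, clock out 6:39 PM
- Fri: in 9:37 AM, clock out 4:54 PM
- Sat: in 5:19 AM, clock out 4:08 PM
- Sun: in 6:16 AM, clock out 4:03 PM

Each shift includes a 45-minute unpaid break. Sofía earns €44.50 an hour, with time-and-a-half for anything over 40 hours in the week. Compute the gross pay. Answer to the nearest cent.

Wed: 7:16 AM–2:33 PM = 7 h 17 min; less 45 min break → 6 h 32 min
Thu: 6:57 AM–6:39 PM = 11 h 42 min; less 45 min break → 10 h 57 min
Fri: 9:37 AM–4:54 PM = 7 h 17 min; less 45 min break → 6 h 32 min
Sat: 5:19 AM–4:08 PM = 10 h 49 min; less 45 min break → 10 h 4 min
Sun: 6:16 AM–4:03 PM = 9 h 47 min; less 45 min break → 9 h 2 min
Total worked: 43 h 7 min = 2587 min.
Regular 40 h 0 min = 2400 min at €44.50/h; overtime 3 h 7 min = 187 min at €66.75/h.
Pay = (2400 × €44.50 + 187 × €66.75) ÷ 60 = €1988.04.

€1988.04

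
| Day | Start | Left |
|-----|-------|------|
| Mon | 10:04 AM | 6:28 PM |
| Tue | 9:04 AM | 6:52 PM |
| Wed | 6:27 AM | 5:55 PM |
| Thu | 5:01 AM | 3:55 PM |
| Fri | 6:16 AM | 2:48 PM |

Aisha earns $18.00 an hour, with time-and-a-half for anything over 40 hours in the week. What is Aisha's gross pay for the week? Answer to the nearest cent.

Mon: 10:04 AM–6:28 PM = 8 h 24 min
Tue: 9:04 AM–6:52 PM = 9 h 48 min
Wed: 6:27 AM–5:55 PM = 11 h 28 min
Thu: 5:01 AM–3:55 PM = 10 h 54 min
Fri: 6:16 AM–2:48 PM = 8 h 32 min
Total worked: 49 h 6 min = 2946 min.
Regular 40 h 0 min = 2400 min at $18.00/h; overtime 9 h 6 min = 546 min at $27.00/h.
Pay = (2400 × $18.00 + 546 × $27.00) ÷ 60 = $965.70.

$965.70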